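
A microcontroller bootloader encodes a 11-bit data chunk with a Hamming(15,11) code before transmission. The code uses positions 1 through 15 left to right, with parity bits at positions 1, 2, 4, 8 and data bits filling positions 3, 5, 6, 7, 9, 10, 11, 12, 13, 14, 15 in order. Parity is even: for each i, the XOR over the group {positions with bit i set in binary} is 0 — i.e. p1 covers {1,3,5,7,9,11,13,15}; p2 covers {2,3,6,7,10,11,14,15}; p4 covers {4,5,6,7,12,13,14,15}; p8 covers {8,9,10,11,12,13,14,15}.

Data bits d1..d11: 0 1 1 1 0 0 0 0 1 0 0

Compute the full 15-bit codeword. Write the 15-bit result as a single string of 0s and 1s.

Place data at non-parity positions: p1 p2 0 p4 1 1 1 p8 0 0 0 0 1 0 0
p1 (pos 1,3,5,7,9,11,13,15): XOR of data positions = 0⊕1⊕1⊕0⊕0⊕1⊕0 = 1
p2 (pos 2,3,6,7,10,11,14,15): XOR of data positions = 0⊕1⊕1⊕0⊕0⊕0⊕0 = 0
p4 (pos 4,5,6,7,12,13,14,15): XOR of data positions = 1⊕1⊕1⊕0⊕1⊕0⊕0 = 0
p8 (pos 8,9,10,11,12,13,14,15): XOR of data positions = 0⊕0⊕0⊕0⊕1⊕0⊕0 = 1
Codeword: 100011110000100

100011110000100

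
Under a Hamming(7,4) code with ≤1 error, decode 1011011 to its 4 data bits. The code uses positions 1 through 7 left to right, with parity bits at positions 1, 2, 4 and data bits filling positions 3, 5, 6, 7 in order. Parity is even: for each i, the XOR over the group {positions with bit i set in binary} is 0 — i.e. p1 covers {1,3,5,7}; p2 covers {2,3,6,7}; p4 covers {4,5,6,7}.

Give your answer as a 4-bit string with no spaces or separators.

s1 (pos 1,3,5,7): 1⊕1⊕0⊕1 = 1
s2 (pos 2,3,6,7): 0⊕1⊕1⊕1 = 1
s4 (pos 4,5,6,7): 1⊕0⊕1⊕1 = 1
Syndrome s4…s1 = 111 → error at position 7.
Flip position 7: 1011011 → 1011010
Read data bits from positions 3,5,6,7: 1010

1010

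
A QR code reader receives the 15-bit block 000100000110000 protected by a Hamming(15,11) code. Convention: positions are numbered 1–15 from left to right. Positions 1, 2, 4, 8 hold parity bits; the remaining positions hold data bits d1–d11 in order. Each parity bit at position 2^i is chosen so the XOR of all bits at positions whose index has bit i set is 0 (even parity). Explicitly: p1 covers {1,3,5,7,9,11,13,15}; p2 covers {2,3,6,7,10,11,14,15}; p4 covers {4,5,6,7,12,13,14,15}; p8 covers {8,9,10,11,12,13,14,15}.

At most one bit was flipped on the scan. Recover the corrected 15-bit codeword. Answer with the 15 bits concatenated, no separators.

s1 (pos 1,3,5,7,9,11,13,15): 0⊕0⊕0⊕0⊕0⊕1⊕0⊕0 = 1
s2 (pos 2,3,6,7,10,11,14,15): 0⊕0⊕0⊕0⊕1⊕1⊕0⊕0 = 0
s4 (pos 4,5,6,7,12,13,14,15): 1⊕0⊕0⊕0⊕0⊕0⊕0⊕0 = 1
s8 (pos 8,9,10,11,12,13,14,15): 0⊕0⊕1⊕1⊕0⊕0⊕0⊕0 = 0
Syndrome s8…s1 = 0101 → error at position 5.
Flip position 5: 000100000110000 → 000110000110000

000110000110000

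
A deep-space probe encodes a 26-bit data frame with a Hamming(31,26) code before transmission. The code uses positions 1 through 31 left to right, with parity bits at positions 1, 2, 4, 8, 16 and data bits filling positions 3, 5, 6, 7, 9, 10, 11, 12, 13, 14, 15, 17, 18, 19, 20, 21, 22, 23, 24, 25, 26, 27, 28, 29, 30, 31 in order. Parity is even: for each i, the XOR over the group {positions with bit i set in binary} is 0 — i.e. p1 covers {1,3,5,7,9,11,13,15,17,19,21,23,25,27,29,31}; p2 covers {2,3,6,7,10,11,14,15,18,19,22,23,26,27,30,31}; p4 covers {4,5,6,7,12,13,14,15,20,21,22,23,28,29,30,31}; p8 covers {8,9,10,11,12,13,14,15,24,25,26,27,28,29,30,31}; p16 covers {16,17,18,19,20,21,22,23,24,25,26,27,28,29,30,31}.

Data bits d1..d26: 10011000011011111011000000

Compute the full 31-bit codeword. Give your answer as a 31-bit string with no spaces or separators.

Place data at non-parity positions: p1 p2 1 p4 0 0 1 p8 1 0 0 0 0 1 1 p16 0 1 1 1 1 1 0 1 1 0 0 0 0 0 0
p1 (pos 1,3,5,7,9,11,13,15,17,19,21,23,25,27,29,31): XOR of data positions = 1⊕0⊕1⊕1⊕0⊕0⊕1⊕0⊕1⊕1⊕0⊕1⊕0⊕0⊕0 = 1
p2 (pos 2,3,6,7,10,11,14,15,18,19,22,23,26,27,30,31): XOR of data positions = 1⊕0⊕1⊕0⊕0⊕1⊕1⊕1⊕1⊕1⊕0⊕0⊕0⊕0⊕0 = 1
p4 (pos 4,5,6,7,12,13,14,15,20,21,22,23,28,29,30,31): XOR of data positions = 0⊕0⊕1⊕0⊕0⊕1⊕1⊕1⊕1⊕1⊕0⊕0⊕0⊕0⊕0 = 0
p8 (pos 8,9,10,11,12,13,14,15,24,25,26,27,28,29,30,31): XOR of data positions = 1⊕0⊕0⊕0⊕0⊕1⊕1⊕1⊕1⊕0⊕0⊕0⊕0⊕0⊕0 = 1
p16 (pos 16,17,18,19,20,21,22,23,24,25,26,27,28,29,30,31): XOR of data positions = 0⊕1⊕1⊕1⊕1⊕1⊕0⊕1⊕1⊕0⊕0⊕0⊕0⊕0⊕0 = 1
Codeword: 1110001110000111011111011000000

1110001110000111011111011000000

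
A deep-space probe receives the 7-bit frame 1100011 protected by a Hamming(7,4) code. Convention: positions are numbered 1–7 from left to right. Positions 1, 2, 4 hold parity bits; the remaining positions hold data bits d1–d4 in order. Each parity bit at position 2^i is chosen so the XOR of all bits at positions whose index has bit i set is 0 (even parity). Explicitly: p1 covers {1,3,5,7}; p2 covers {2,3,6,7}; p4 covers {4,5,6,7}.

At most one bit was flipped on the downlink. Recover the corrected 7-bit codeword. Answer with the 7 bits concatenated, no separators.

1000011

s1 (pos 1,3,5,7): 1⊕0⊕0⊕1 = 0
s2 (pos 2,3,6,7): 1⊕0⊕1⊕1 = 1
s4 (pos 4,5,6,7): 0⊕0⊕1⊕1 = 0
Syndrome s4…s1 = 010 → error at position 2.
Flip position 2: 1100011 → 1000011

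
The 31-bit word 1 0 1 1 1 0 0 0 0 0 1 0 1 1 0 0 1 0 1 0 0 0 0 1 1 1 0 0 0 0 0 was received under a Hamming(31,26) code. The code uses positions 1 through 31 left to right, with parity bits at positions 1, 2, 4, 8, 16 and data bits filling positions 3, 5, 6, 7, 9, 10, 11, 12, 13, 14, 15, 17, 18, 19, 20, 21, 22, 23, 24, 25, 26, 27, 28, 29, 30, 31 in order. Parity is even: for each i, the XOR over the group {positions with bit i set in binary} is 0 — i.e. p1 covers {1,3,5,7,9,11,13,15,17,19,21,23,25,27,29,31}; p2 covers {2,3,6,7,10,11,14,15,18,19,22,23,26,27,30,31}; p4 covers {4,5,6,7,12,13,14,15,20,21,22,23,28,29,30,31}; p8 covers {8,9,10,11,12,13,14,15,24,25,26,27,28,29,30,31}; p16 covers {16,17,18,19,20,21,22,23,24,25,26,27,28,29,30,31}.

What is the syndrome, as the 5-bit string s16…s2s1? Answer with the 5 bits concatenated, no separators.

s1 (pos 1,3,5,7,9,11,13,15,17,19,21,23,25,27,29,31): 1⊕1⊕1⊕0⊕0⊕1⊕1⊕0⊕1⊕1⊕0⊕0⊕1⊕0⊕0⊕0 = 0
s2 (pos 2,3,6,7,10,11,14,15,18,19,22,23,26,27,30,31): 0⊕1⊕0⊕0⊕0⊕1⊕1⊕0⊕0⊕1⊕0⊕0⊕1⊕0⊕0⊕0 = 1
s4 (pos 4,5,6,7,12,13,14,15,20,21,22,23,28,29,30,31): 1⊕1⊕0⊕0⊕0⊕1⊕1⊕0⊕0⊕0⊕0⊕0⊕0⊕0⊕0⊕0 = 0
s8 (pos 8,9,10,11,12,13,14,15,24,25,26,27,28,29,30,31): 0⊕0⊕0⊕1⊕0⊕1⊕1⊕0⊕1⊕1⊕1⊕0⊕0⊕0⊕0⊕0 = 0
s16 (pos 16,17,18,19,20,21,22,23,24,25,26,27,28,29,30,31): 0⊕1⊕0⊕1⊕0⊕0⊕0⊕0⊕1⊕1⊕1⊕0⊕0⊕0⊕0⊕0 = 1
Syndrome s16…s1 = 10010 → error at position 18.

10010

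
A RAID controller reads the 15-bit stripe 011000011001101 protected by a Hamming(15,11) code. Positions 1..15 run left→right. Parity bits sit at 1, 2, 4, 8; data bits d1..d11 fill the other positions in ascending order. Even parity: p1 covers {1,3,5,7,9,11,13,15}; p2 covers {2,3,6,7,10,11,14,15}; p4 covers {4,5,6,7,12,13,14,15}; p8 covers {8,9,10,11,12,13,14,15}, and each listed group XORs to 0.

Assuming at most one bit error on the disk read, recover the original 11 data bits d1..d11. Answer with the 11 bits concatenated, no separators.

10001001111

s1 (pos 1,3,5,7,9,11,13,15): 0⊕1⊕0⊕0⊕1⊕0⊕1⊕1 = 0
s2 (pos 2,3,6,7,10,11,14,15): 1⊕1⊕0⊕0⊕0⊕0⊕0⊕1 = 1
s4 (pos 4,5,6,7,12,13,14,15): 0⊕0⊕0⊕0⊕1⊕1⊕0⊕1 = 1
s8 (pos 8,9,10,11,12,13,14,15): 1⊕1⊕0⊕0⊕1⊕1⊕0⊕1 = 1
Syndrome s8…s1 = 1110 → error at position 14.
Flip position 14: 011000011001101 → 011000011001111
Read data bits from positions 3,5,6,7,9,10,11,12,13,14,15: 10001001111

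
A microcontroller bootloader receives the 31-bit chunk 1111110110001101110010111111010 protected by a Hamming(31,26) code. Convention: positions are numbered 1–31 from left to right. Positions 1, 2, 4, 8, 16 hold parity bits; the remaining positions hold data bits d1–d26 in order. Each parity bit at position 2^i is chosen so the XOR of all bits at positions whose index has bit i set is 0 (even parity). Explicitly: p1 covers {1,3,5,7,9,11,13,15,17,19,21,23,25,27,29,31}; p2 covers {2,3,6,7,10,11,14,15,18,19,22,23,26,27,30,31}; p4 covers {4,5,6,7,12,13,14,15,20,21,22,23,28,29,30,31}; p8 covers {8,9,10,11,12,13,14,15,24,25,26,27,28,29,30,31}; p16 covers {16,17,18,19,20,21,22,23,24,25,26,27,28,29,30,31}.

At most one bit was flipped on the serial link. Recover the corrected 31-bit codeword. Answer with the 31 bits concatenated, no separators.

1111110110001101110011111111010

s1 (pos 1,3,5,7,9,11,13,15,17,19,21,23,25,27,29,31): 1⊕1⊕1⊕0⊕1⊕0⊕1⊕0⊕1⊕0⊕1⊕1⊕1⊕1⊕0⊕0 = 0
s2 (pos 2,3,6,7,10,11,14,15,18,19,22,23,26,27,30,31): 1⊕1⊕1⊕0⊕0⊕0⊕1⊕0⊕1⊕0⊕0⊕1⊕1⊕1⊕1⊕0 = 1
s4 (pos 4,5,6,7,12,13,14,15,20,21,22,23,28,29,30,31): 1⊕1⊕1⊕0⊕0⊕1⊕1⊕0⊕0⊕1⊕0⊕1⊕1⊕0⊕1⊕0 = 1
s8 (pos 8,9,10,11,12,13,14,15,24,25,26,27,28,29,30,31): 1⊕1⊕0⊕0⊕0⊕1⊕1⊕0⊕1⊕1⊕1⊕1⊕1⊕0⊕1⊕0 = 0
s16 (pos 16,17,18,19,20,21,22,23,24,25,26,27,28,29,30,31): 1⊕1⊕1⊕0⊕0⊕1⊕0⊕1⊕1⊕1⊕1⊕1⊕1⊕0⊕1⊕0 = 1
Syndrome s16…s1 = 10110 → error at position 22.
Flip position 22: 1111110110001101110010111111010 → 1111110110001101110011111111010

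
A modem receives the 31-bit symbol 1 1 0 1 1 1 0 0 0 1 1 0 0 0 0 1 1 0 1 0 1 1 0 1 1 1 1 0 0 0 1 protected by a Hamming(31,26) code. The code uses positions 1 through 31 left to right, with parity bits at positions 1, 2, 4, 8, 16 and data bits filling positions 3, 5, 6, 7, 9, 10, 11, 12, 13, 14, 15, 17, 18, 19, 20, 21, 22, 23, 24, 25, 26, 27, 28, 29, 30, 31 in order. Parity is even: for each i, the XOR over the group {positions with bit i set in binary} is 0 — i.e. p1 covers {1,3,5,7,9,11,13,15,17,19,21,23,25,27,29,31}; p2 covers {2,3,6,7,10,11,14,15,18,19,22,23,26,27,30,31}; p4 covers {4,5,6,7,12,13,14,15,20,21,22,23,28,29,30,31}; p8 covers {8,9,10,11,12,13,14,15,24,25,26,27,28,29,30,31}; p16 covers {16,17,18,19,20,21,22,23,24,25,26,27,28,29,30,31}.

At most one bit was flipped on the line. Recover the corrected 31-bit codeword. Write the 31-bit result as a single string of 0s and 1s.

s1 (pos 1,3,5,7,9,11,13,15,17,19,21,23,25,27,29,31): 1⊕0⊕1⊕0⊕0⊕1⊕0⊕0⊕1⊕1⊕1⊕0⊕1⊕1⊕0⊕1 = 1
s2 (pos 2,3,6,7,10,11,14,15,18,19,22,23,26,27,30,31): 1⊕0⊕1⊕0⊕1⊕1⊕0⊕0⊕0⊕1⊕1⊕0⊕1⊕1⊕0⊕1 = 1
s4 (pos 4,5,6,7,12,13,14,15,20,21,22,23,28,29,30,31): 1⊕1⊕1⊕0⊕0⊕0⊕0⊕0⊕0⊕1⊕1⊕0⊕0⊕0⊕0⊕1 = 0
s8 (pos 8,9,10,11,12,13,14,15,24,25,26,27,28,29,30,31): 0⊕0⊕1⊕1⊕0⊕0⊕0⊕0⊕1⊕1⊕1⊕1⊕0⊕0⊕0⊕1 = 1
s16 (pos 16,17,18,19,20,21,22,23,24,25,26,27,28,29,30,31): 1⊕1⊕0⊕1⊕0⊕1⊕1⊕0⊕1⊕1⊕1⊕1⊕0⊕0⊕0⊕1 = 0
Syndrome s16…s1 = 01011 → error at position 11.
Flip position 11: 1101110001100001101011011110001 → 1101110001000001101011011110001

1101110001000001101011011110001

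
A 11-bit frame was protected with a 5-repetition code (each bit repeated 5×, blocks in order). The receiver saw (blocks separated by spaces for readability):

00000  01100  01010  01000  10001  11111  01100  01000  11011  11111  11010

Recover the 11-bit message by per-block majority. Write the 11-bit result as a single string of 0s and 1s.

00000100111

Block 1 (00000): 0 ones → 0
Block 2 (01100): 2 ones → 0
Block 3 (01010): 2 ones → 0
Block 4 (01000): 1 one → 0
Block 5 (10001): 2 ones → 0
Block 6 (11111): 5 ones → 1
Block 7 (01100): 2 ones → 0
Block 8 (01000): 1 one → 0
Block 9 (11011): 4 ones → 1
Block 10 (11111): 5 ones → 1
Block 11 (11010): 3 ones → 1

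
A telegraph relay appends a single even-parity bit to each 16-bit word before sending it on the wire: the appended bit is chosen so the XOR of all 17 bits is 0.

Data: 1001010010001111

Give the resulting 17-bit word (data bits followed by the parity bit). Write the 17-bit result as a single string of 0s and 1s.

XOR of the 16 data bits: 1⊕0⊕0⊕1⊕0⊕1⊕0⊕0⊕1⊕0⊕0⊕0⊕1⊕1⊕1⊕1 = 0
Parity bit = 0 (so all 17 bits XOR to 0).

10010100100011110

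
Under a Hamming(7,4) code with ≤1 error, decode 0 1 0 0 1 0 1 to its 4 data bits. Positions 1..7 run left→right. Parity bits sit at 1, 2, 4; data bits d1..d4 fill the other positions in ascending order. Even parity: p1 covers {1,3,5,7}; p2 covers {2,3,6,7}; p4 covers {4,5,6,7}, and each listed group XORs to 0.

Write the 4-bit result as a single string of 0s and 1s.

0101

s1 (pos 1,3,5,7): 0⊕0⊕1⊕1 = 0
s2 (pos 2,3,6,7): 1⊕0⊕0⊕1 = 0
s4 (pos 4,5,6,7): 0⊕1⊕0⊕1 = 0
Syndrome s4…s1 = 000 → no error.
Read data bits from positions 3,5,6,7: 0101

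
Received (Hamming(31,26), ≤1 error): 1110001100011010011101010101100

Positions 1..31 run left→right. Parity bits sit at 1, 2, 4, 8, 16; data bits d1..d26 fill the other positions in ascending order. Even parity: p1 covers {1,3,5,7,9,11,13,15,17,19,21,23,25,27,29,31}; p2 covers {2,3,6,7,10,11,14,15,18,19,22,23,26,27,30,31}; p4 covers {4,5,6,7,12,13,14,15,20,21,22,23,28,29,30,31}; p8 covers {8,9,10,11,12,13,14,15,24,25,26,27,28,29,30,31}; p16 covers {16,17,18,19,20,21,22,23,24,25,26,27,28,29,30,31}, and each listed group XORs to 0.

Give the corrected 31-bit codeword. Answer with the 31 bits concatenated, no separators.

0110001100011010011101010101100

s1 (pos 1,3,5,7,9,11,13,15,17,19,21,23,25,27,29,31): 1⊕1⊕0⊕1⊕0⊕0⊕1⊕1⊕0⊕1⊕0⊕0⊕0⊕0⊕1⊕0 = 1
s2 (pos 2,3,6,7,10,11,14,15,18,19,22,23,26,27,30,31): 1⊕1⊕0⊕1⊕0⊕0⊕0⊕1⊕1⊕1⊕1⊕0⊕1⊕0⊕0⊕0 = 0
s4 (pos 4,5,6,7,12,13,14,15,20,21,22,23,28,29,30,31): 0⊕0⊕0⊕1⊕1⊕1⊕0⊕1⊕1⊕0⊕1⊕0⊕1⊕1⊕0⊕0 = 0
s8 (pos 8,9,10,11,12,13,14,15,24,25,26,27,28,29,30,31): 1⊕0⊕0⊕0⊕1⊕1⊕0⊕1⊕1⊕0⊕1⊕0⊕1⊕1⊕0⊕0 = 0
s16 (pos 16,17,18,19,20,21,22,23,24,25,26,27,28,29,30,31): 0⊕0⊕1⊕1⊕1⊕0⊕1⊕0⊕1⊕0⊕1⊕0⊕1⊕1⊕0⊕0 = 0
Syndrome s16…s1 = 00001 → error at position 1.
Flip position 1: 1110001100011010011101010101100 → 0110001100011010011101010101100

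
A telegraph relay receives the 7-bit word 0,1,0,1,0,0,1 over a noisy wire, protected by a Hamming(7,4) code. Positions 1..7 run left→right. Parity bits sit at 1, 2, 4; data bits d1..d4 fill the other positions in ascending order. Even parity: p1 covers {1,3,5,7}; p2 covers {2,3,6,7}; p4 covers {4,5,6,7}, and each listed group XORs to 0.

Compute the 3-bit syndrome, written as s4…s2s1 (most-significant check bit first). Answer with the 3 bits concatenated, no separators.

001

s1 (pos 1,3,5,7): 0⊕0⊕0⊕1 = 1
s2 (pos 2,3,6,7): 1⊕0⊕0⊕1 = 0
s4 (pos 4,5,6,7): 1⊕0⊕0⊕1 = 0
Syndrome s4…s1 = 001 → error at position 1.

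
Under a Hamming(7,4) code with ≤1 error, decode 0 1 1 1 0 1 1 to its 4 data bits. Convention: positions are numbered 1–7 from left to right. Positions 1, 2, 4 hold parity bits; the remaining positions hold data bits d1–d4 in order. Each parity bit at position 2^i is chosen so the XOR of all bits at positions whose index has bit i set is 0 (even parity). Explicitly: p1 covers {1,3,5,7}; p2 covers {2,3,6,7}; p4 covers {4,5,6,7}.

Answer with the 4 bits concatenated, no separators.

1011

s1 (pos 1,3,5,7): 0⊕1⊕0⊕1 = 0
s2 (pos 2,3,6,7): 1⊕1⊕1⊕1 = 0
s4 (pos 4,5,6,7): 1⊕0⊕1⊕1 = 1
Syndrome s4…s1 = 100 → error at position 4.
Flip position 4: 0111011 → 0110011
Read data bits from positions 3,5,6,7: 1011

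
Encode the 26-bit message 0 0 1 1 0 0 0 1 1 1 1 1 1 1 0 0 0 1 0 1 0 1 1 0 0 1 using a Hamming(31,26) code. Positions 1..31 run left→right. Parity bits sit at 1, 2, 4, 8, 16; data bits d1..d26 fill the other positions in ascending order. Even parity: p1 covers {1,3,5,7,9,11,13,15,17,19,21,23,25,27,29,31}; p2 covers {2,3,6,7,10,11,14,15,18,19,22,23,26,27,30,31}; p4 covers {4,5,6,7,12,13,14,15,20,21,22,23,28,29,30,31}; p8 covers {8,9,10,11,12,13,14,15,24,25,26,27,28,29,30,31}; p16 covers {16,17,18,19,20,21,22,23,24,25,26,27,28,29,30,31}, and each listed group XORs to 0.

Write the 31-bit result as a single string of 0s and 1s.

Place data at non-parity positions: p1 p2 0 p4 0 1 1 p8 0 0 0 1 1 1 1 p16 1 1 1 0 0 0 1 0 1 0 1 1 0 0 1
p1 (pos 1,3,5,7,9,11,13,15,17,19,21,23,25,27,29,31): XOR of data positions = 0⊕0⊕1⊕0⊕0⊕1⊕1⊕1⊕1⊕0⊕1⊕1⊕1⊕0⊕1 = 1
p2 (pos 2,3,6,7,10,11,14,15,18,19,22,23,26,27,30,31): XOR of data positions = 0⊕1⊕1⊕0⊕0⊕1⊕1⊕1⊕1⊕0⊕1⊕0⊕1⊕0⊕1 = 1
p4 (pos 4,5,6,7,12,13,14,15,20,21,22,23,28,29,30,31): XOR of data positions = 0⊕1⊕1⊕1⊕1⊕1⊕1⊕0⊕0⊕0⊕1⊕1⊕0⊕0⊕1 = 1
p8 (pos 8,9,10,11,12,13,14,15,24,25,26,27,28,29,30,31): XOR of data positions = 0⊕0⊕0⊕1⊕1⊕1⊕1⊕0⊕1⊕0⊕1⊕1⊕0⊕0⊕1 = 0
p16 (pos 16,17,18,19,20,21,22,23,24,25,26,27,28,29,30,31): XOR of data positions = 1⊕1⊕1⊕0⊕0⊕0⊕1⊕0⊕1⊕0⊕1⊕1⊕0⊕0⊕1 = 0
Codeword: 1101011000011110111000101011001

1101011000011110111000101011001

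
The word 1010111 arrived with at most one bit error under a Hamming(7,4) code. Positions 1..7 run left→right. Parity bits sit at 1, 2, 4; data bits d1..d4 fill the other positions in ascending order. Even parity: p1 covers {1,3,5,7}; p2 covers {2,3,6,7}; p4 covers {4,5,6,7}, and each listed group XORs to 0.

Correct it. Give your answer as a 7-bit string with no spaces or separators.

1010101

s1 (pos 1,3,5,7): 1⊕1⊕1⊕1 = 0
s2 (pos 2,3,6,7): 0⊕1⊕1⊕1 = 1
s4 (pos 4,5,6,7): 0⊕1⊕1⊕1 = 1
Syndrome s4…s1 = 110 → error at position 6.
Flip position 6: 1010111 → 1010101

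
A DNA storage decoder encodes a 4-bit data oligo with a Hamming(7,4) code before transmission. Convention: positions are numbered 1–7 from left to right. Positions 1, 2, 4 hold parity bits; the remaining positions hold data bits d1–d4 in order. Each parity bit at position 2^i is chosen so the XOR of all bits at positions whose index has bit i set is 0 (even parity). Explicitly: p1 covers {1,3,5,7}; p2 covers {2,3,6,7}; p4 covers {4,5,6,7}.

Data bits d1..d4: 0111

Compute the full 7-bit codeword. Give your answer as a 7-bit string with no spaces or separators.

Place data at non-parity positions: p1 p2 0 p4 1 1 1
p1 (pos 1,3,5,7): XOR of data positions = 0⊕1⊕1 = 0
p2 (pos 2,3,6,7): XOR of data positions = 0⊕1⊕1 = 0
p4 (pos 4,5,6,7): XOR of data positions = 1⊕1⊕1 = 1
Codeword: 0001111

0001111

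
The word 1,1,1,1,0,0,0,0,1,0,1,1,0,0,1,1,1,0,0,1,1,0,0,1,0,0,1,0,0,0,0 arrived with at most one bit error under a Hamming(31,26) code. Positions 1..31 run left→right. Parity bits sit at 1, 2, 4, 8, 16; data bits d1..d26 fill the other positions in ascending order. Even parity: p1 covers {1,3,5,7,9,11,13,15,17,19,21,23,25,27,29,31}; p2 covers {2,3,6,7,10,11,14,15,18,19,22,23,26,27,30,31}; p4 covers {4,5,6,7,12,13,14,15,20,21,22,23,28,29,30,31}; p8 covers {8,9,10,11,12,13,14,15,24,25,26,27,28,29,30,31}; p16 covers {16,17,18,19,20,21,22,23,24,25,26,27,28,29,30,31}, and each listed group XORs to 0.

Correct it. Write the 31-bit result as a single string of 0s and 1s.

1111010010110011100110010010000

s1 (pos 1,3,5,7,9,11,13,15,17,19,21,23,25,27,29,31): 1⊕1⊕0⊕0⊕1⊕1⊕0⊕1⊕1⊕0⊕1⊕0⊕0⊕1⊕0⊕0 = 0
s2 (pos 2,3,6,7,10,11,14,15,18,19,22,23,26,27,30,31): 1⊕1⊕0⊕0⊕0⊕1⊕0⊕1⊕0⊕0⊕0⊕0⊕0⊕1⊕0⊕0 = 1
s4 (pos 4,5,6,7,12,13,14,15,20,21,22,23,28,29,30,31): 1⊕0⊕0⊕0⊕1⊕0⊕0⊕1⊕1⊕1⊕0⊕0⊕0⊕0⊕0⊕0 = 1
s8 (pos 8,9,10,11,12,13,14,15,24,25,26,27,28,29,30,31): 0⊕1⊕0⊕1⊕1⊕0⊕0⊕1⊕1⊕0⊕0⊕1⊕0⊕0⊕0⊕0 = 0
s16 (pos 16,17,18,19,20,21,22,23,24,25,26,27,28,29,30,31): 1⊕1⊕0⊕0⊕1⊕1⊕0⊕0⊕1⊕0⊕0⊕1⊕0⊕0⊕0⊕0 = 0
Syndrome s16…s1 = 00110 → error at position 6.
Flip position 6: 1111000010110011100110010010000 → 1111010010110011100110010010000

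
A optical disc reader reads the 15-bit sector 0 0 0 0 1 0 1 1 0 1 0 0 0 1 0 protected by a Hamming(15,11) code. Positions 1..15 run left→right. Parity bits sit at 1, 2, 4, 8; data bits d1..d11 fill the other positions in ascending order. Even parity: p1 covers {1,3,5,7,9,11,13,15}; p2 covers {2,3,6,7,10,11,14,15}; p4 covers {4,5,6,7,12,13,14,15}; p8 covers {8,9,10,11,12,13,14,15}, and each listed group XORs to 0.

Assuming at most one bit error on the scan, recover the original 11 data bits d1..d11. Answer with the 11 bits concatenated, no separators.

s1 (pos 1,3,5,7,9,11,13,15): 0⊕0⊕1⊕1⊕0⊕0⊕0⊕0 = 0
s2 (pos 2,3,6,7,10,11,14,15): 0⊕0⊕0⊕1⊕1⊕0⊕1⊕0 = 1
s4 (pos 4,5,6,7,12,13,14,15): 0⊕1⊕0⊕1⊕0⊕0⊕1⊕0 = 1
s8 (pos 8,9,10,11,12,13,14,15): 1⊕0⊕1⊕0⊕0⊕0⊕1⊕0 = 1
Syndrome s8…s1 = 1110 → error at position 14.
Flip position 14: 000010110100010 → 000010110100000
Read data bits from positions 3,5,6,7,9,10,11,12,13,14,15: 01010100000

01010100000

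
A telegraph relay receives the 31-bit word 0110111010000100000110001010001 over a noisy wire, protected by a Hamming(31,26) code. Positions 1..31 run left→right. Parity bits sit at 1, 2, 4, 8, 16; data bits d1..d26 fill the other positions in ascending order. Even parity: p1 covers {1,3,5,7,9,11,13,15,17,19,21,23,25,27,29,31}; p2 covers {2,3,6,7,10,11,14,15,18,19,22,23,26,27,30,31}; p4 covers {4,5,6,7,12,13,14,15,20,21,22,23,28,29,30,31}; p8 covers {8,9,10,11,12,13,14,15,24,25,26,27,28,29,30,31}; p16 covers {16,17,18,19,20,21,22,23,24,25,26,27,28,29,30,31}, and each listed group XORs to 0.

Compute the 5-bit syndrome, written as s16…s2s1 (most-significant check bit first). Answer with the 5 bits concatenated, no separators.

s1 (pos 1,3,5,7,9,11,13,15,17,19,21,23,25,27,29,31): 0⊕1⊕1⊕1⊕1⊕0⊕0⊕0⊕0⊕0⊕1⊕0⊕1⊕1⊕0⊕1 = 0
s2 (pos 2,3,6,7,10,11,14,15,18,19,22,23,26,27,30,31): 1⊕1⊕1⊕1⊕0⊕0⊕1⊕0⊕0⊕0⊕0⊕0⊕0⊕1⊕0⊕1 = 1
s4 (pos 4,5,6,7,12,13,14,15,20,21,22,23,28,29,30,31): 0⊕1⊕1⊕1⊕0⊕0⊕1⊕0⊕1⊕1⊕0⊕0⊕0⊕0⊕0⊕1 = 1
s8 (pos 8,9,10,11,12,13,14,15,24,25,26,27,28,29,30,31): 0⊕1⊕0⊕0⊕0⊕0⊕1⊕0⊕0⊕1⊕0⊕1⊕0⊕0⊕0⊕1 = 1
s16 (pos 16,17,18,19,20,21,22,23,24,25,26,27,28,29,30,31): 0⊕0⊕0⊕0⊕1⊕1⊕0⊕0⊕0⊕1⊕0⊕1⊕0⊕0⊕0⊕1 = 1
Syndrome s16…s1 = 11110 → error at position 30.

11110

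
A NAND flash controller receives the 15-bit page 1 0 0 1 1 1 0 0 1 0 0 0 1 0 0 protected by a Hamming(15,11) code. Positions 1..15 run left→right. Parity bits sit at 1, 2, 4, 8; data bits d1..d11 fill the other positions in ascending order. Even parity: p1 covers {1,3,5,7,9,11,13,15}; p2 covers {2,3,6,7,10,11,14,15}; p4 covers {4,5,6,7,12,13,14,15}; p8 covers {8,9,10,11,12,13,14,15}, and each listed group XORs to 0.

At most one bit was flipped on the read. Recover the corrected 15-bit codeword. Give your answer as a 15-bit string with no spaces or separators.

110111001000100

s1 (pos 1,3,5,7,9,11,13,15): 1⊕0⊕1⊕0⊕1⊕0⊕1⊕0 = 0
s2 (pos 2,3,6,7,10,11,14,15): 0⊕0⊕1⊕0⊕0⊕0⊕0⊕0 = 1
s4 (pos 4,5,6,7,12,13,14,15): 1⊕1⊕1⊕0⊕0⊕1⊕0⊕0 = 0
s8 (pos 8,9,10,11,12,13,14,15): 0⊕1⊕0⊕0⊕0⊕1⊕0⊕0 = 0
Syndrome s8…s1 = 0010 → error at position 2.
Flip position 2: 100111001000100 → 110111001000100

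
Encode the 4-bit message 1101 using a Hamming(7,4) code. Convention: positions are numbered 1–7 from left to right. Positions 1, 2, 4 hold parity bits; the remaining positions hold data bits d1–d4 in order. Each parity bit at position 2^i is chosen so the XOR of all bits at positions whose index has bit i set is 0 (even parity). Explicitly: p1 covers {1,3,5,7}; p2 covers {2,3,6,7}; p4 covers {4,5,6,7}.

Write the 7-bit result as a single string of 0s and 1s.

Place data at non-parity positions: p1 p2 1 p4 1 0 1
p1 (pos 1,3,5,7): XOR of data positions = 1⊕1⊕1 = 1
p2 (pos 2,3,6,7): XOR of data positions = 1⊕0⊕1 = 0
p4 (pos 4,5,6,7): XOR of data positions = 1⊕0⊕1 = 0
Codeword: 1010101

1010101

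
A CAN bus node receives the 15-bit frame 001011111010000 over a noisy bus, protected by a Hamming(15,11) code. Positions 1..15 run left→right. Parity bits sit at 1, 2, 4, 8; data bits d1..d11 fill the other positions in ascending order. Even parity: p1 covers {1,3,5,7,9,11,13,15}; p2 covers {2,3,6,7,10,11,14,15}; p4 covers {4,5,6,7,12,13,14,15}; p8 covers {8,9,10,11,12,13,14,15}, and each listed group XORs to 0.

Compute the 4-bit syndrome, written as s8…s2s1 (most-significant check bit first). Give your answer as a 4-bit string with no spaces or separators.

s1 (pos 1,3,5,7,9,11,13,15): 0⊕1⊕1⊕1⊕1⊕1⊕0⊕0 = 1
s2 (pos 2,3,6,7,10,11,14,15): 0⊕1⊕1⊕1⊕0⊕1⊕0⊕0 = 0
s4 (pos 4,5,6,7,12,13,14,15): 0⊕1⊕1⊕1⊕0⊕0⊕0⊕0 = 1
s8 (pos 8,9,10,11,12,13,14,15): 1⊕1⊕0⊕1⊕0⊕0⊕0⊕0 = 1
Syndrome s8…s1 = 1101 → error at position 13.

1101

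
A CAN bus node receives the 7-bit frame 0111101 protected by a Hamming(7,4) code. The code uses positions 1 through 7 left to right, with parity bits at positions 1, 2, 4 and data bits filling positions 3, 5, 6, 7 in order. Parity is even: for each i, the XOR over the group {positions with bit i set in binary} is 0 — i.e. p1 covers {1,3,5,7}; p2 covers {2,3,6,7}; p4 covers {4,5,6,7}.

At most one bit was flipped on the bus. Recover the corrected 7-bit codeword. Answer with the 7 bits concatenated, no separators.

0111100

s1 (pos 1,3,5,7): 0⊕1⊕1⊕1 = 1
s2 (pos 2,3,6,7): 1⊕1⊕0⊕1 = 1
s4 (pos 4,5,6,7): 1⊕1⊕0⊕1 = 1
Syndrome s4…s1 = 111 → error at position 7.
Flip position 7: 0111101 → 0111100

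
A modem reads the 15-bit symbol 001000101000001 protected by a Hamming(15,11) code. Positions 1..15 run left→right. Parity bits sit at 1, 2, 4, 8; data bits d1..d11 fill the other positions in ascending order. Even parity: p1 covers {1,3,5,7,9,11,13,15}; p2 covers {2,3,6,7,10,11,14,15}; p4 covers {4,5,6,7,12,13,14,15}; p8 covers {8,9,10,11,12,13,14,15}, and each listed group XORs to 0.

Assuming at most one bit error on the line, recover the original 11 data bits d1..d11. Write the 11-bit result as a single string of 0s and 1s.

s1 (pos 1,3,5,7,9,11,13,15): 0⊕1⊕0⊕1⊕1⊕0⊕0⊕1 = 0
s2 (pos 2,3,6,7,10,11,14,15): 0⊕1⊕0⊕1⊕0⊕0⊕0⊕1 = 1
s4 (pos 4,5,6,7,12,13,14,15): 0⊕0⊕0⊕1⊕0⊕0⊕0⊕1 = 0
s8 (pos 8,9,10,11,12,13,14,15): 0⊕1⊕0⊕0⊕0⊕0⊕0⊕1 = 0
Syndrome s8…s1 = 0010 → error at position 2.
Flip position 2: 001000101000001 → 011000101000001
Read data bits from positions 3,5,6,7,9,10,11,12,13,14,15: 10011000001

10011000001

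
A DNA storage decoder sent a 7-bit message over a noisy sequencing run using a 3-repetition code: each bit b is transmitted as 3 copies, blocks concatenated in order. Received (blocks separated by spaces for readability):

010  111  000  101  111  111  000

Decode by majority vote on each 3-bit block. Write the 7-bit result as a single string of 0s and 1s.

Block 1 (010): 1 one → 0
Block 2 (111): 3 ones → 1
Block 3 (000): 0 ones → 0
Block 4 (101): 2 ones → 1
Block 5 (111): 3 ones → 1
Block 6 (111): 3 ones → 1
Block 7 (000): 0 ones → 0

0101110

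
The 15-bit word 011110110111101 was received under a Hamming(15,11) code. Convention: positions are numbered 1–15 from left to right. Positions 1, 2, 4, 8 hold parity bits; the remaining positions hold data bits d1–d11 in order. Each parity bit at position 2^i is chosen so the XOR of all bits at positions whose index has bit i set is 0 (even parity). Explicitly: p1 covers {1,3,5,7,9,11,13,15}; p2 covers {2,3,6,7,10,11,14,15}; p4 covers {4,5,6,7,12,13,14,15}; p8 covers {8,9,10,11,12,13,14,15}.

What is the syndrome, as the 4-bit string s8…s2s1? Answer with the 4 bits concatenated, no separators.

s1 (pos 1,3,5,7,9,11,13,15): 0⊕1⊕1⊕1⊕0⊕1⊕1⊕1 = 0
s2 (pos 2,3,6,7,10,11,14,15): 1⊕1⊕0⊕1⊕1⊕1⊕0⊕1 = 0
s4 (pos 4,5,6,7,12,13,14,15): 1⊕1⊕0⊕1⊕1⊕1⊕0⊕1 = 0
s8 (pos 8,9,10,11,12,13,14,15): 1⊕0⊕1⊕1⊕1⊕1⊕0⊕1 = 0
Syndrome s8…s1 = 0000 → no error.

0000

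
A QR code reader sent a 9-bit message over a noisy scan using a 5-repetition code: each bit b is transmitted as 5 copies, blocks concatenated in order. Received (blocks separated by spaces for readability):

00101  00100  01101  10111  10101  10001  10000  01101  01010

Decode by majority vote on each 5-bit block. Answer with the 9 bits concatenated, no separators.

Block 1 (00101): 2 ones → 0
Block 2 (00100): 1 one → 0
Block 3 (01101): 3 ones → 1
Block 4 (10111): 4 ones → 1
Block 5 (10101): 3 ones → 1
Block 6 (10001): 2 ones → 0
Block 7 (10000): 1 one → 0
Block 8 (01101): 3 ones → 1
Block 9 (01010): 2 ones → 0

001110010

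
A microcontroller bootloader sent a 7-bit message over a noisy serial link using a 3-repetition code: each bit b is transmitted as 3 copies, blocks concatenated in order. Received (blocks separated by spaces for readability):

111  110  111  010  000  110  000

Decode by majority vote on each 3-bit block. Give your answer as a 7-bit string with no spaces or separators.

1110010

Block 1 (111): 3 ones → 1
Block 2 (110): 2 ones → 1
Block 3 (111): 3 ones → 1
Block 4 (010): 1 one → 0
Block 5 (000): 0 ones → 0
Block 6 (110): 2 ones → 1
Block 7 (000): 0 ones → 0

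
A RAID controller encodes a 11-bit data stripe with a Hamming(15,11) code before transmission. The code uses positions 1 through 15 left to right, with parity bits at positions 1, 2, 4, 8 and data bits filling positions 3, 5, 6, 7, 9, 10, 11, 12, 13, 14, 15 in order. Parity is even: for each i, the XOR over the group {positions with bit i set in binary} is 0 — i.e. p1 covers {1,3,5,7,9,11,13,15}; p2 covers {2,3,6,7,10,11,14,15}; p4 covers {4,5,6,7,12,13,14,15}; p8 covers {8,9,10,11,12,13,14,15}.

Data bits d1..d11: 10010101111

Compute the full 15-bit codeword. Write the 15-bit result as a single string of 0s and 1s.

011100110101111

Place data at non-parity positions: p1 p2 1 p4 0 0 1 p8 0 1 0 1 1 1 1
p1 (pos 1,3,5,7,9,11,13,15): XOR of data positions = 1⊕0⊕1⊕0⊕0⊕1⊕1 = 0
p2 (pos 2,3,6,7,10,11,14,15): XOR of data positions = 1⊕0⊕1⊕1⊕0⊕1⊕1 = 1
p4 (pos 4,5,6,7,12,13,14,15): XOR of data positions = 0⊕0⊕1⊕1⊕1⊕1⊕1 = 1
p8 (pos 8,9,10,11,12,13,14,15): XOR of data positions = 0⊕1⊕0⊕1⊕1⊕1⊕1 = 1
Codeword: 011100110101111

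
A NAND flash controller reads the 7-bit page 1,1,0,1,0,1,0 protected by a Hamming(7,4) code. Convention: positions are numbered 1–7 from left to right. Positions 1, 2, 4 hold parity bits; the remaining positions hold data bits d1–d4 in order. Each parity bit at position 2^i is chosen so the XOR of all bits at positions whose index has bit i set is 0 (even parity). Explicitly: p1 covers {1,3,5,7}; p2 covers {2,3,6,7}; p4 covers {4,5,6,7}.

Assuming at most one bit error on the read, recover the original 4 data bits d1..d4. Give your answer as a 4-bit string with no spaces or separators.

0010

s1 (pos 1,3,5,7): 1⊕0⊕0⊕0 = 1
s2 (pos 2,3,6,7): 1⊕0⊕1⊕0 = 0
s4 (pos 4,5,6,7): 1⊕0⊕1⊕0 = 0
Syndrome s4…s1 = 001 → error at position 1.
Flip position 1: 1101010 → 0101010
Read data bits from positions 3,5,6,7: 0010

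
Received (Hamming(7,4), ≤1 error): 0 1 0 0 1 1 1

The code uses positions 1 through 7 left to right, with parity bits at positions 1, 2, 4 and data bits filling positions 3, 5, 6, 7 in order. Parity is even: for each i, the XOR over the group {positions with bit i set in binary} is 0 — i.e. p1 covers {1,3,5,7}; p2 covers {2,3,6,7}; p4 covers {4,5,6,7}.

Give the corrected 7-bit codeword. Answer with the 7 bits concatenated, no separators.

0100101

s1 (pos 1,3,5,7): 0⊕0⊕1⊕1 = 0
s2 (pos 2,3,6,7): 1⊕0⊕1⊕1 = 1
s4 (pos 4,5,6,7): 0⊕1⊕1⊕1 = 1
Syndrome s4…s1 = 110 → error at position 6.
Flip position 6: 0100111 → 0100101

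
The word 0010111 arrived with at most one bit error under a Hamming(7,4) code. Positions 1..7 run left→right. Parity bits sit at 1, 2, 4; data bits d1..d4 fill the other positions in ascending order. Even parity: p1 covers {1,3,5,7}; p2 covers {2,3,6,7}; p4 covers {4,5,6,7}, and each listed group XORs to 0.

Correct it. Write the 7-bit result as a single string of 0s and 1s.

s1 (pos 1,3,5,7): 0⊕1⊕1⊕1 = 1
s2 (pos 2,3,6,7): 0⊕1⊕1⊕1 = 1
s4 (pos 4,5,6,7): 0⊕1⊕1⊕1 = 1
Syndrome s4…s1 = 111 → error at position 7.
Flip position 7: 0010111 → 0010110

0010110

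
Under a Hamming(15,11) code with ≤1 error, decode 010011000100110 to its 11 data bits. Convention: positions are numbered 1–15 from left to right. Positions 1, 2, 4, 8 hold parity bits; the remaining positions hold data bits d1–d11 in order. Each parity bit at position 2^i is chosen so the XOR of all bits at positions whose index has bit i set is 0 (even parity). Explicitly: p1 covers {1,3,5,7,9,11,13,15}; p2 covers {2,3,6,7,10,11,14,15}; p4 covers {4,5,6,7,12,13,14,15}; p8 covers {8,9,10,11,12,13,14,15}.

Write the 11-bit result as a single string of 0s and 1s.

01100100110

s1 (pos 1,3,5,7,9,11,13,15): 0⊕0⊕1⊕0⊕0⊕0⊕1⊕0 = 0
s2 (pos 2,3,6,7,10,11,14,15): 1⊕0⊕1⊕0⊕1⊕0⊕1⊕0 = 0
s4 (pos 4,5,6,7,12,13,14,15): 0⊕1⊕1⊕0⊕0⊕1⊕1⊕0 = 0
s8 (pos 8,9,10,11,12,13,14,15): 0⊕0⊕1⊕0⊕0⊕1⊕1⊕0 = 1
Syndrome s8…s1 = 1000 → error at position 8.
Flip position 8: 010011000100110 → 010011010100110
Read data bits from positions 3,5,6,7,9,10,11,12,13,14,15: 01100100110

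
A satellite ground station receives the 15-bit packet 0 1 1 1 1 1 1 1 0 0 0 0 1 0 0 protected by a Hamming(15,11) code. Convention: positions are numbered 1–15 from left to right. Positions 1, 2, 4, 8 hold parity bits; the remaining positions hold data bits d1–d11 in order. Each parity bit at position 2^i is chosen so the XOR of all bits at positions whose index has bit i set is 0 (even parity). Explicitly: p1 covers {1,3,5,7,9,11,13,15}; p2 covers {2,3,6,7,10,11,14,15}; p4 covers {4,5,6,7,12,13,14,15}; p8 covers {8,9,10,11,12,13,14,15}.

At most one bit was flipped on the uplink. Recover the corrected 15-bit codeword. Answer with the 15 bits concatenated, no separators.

s1 (pos 1,3,5,7,9,11,13,15): 0⊕1⊕1⊕1⊕0⊕0⊕1⊕0 = 0
s2 (pos 2,3,6,7,10,11,14,15): 1⊕1⊕1⊕1⊕0⊕0⊕0⊕0 = 0
s4 (pos 4,5,6,7,12,13,14,15): 1⊕1⊕1⊕1⊕0⊕1⊕0⊕0 = 1
s8 (pos 8,9,10,11,12,13,14,15): 1⊕0⊕0⊕0⊕0⊕1⊕0⊕0 = 0
Syndrome s8…s1 = 0100 → error at position 4.
Flip position 4: 011111110000100 → 011011110000100

011011110000100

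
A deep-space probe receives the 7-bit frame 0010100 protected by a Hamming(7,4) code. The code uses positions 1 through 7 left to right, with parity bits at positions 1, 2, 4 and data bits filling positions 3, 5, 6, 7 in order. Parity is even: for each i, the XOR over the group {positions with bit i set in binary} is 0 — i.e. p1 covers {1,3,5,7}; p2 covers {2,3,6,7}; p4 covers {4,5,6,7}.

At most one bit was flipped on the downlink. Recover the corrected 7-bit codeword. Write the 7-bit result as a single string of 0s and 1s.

s1 (pos 1,3,5,7): 0⊕1⊕1⊕0 = 0
s2 (pos 2,3,6,7): 0⊕1⊕0⊕0 = 1
s4 (pos 4,5,6,7): 0⊕1⊕0⊕0 = 1
Syndrome s4…s1 = 110 → error at position 6.
Flip position 6: 0010100 → 0010110

0010110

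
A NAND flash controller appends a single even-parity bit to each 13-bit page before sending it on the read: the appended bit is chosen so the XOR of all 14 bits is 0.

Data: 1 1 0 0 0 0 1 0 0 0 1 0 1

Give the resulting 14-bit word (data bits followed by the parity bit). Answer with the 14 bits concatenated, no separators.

XOR of the 13 data bits: 1⊕1⊕0⊕0⊕0⊕0⊕1⊕0⊕0⊕0⊕1⊕0⊕1 = 1
Parity bit = 1 (so all 14 bits XOR to 0).

11000010001011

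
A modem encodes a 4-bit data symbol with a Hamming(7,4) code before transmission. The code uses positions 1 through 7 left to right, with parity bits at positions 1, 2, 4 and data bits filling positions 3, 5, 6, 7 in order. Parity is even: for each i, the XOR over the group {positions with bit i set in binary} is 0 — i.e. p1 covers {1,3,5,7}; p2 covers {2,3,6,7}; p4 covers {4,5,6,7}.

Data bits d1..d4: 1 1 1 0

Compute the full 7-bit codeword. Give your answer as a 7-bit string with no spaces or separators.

0010110

Place data at non-parity positions: p1 p2 1 p4 1 1 0
p1 (pos 1,3,5,7): XOR of data positions = 1⊕1⊕0 = 0
p2 (pos 2,3,6,7): XOR of data positions = 1⊕1⊕0 = 0
p4 (pos 4,5,6,7): XOR of data positions = 1⊕1⊕0 = 0
Codeword: 0010110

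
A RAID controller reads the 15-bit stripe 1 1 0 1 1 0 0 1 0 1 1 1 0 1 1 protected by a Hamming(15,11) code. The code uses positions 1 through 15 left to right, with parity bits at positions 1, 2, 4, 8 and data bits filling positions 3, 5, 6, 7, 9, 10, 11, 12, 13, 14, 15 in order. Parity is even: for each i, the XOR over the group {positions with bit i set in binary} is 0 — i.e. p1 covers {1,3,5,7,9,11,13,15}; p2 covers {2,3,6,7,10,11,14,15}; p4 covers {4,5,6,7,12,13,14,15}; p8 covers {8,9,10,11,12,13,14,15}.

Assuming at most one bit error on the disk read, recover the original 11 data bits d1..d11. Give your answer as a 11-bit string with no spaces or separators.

01100111011

s1 (pos 1,3,5,7,9,11,13,15): 1⊕0⊕1⊕0⊕0⊕1⊕0⊕1 = 0
s2 (pos 2,3,6,7,10,11,14,15): 1⊕0⊕0⊕0⊕1⊕1⊕1⊕1 = 1
s4 (pos 4,5,6,7,12,13,14,15): 1⊕1⊕0⊕0⊕1⊕0⊕1⊕1 = 1
s8 (pos 8,9,10,11,12,13,14,15): 1⊕0⊕1⊕1⊕1⊕0⊕1⊕1 = 0
Syndrome s8…s1 = 0110 → error at position 6.
Flip position 6: 110110010111011 → 110111010111011
Read data bits from positions 3,5,6,7,9,10,11,12,13,14,15: 01100111011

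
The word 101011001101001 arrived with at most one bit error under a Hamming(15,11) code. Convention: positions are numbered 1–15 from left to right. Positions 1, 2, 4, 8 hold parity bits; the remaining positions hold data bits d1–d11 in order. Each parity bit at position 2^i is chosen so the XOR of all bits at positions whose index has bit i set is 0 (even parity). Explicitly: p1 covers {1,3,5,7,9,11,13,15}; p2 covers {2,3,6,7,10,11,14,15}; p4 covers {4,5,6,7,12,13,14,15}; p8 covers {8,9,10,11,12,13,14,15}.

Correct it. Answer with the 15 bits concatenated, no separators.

001011001101001

s1 (pos 1,3,5,7,9,11,13,15): 1⊕1⊕1⊕0⊕1⊕0⊕0⊕1 = 1
s2 (pos 2,3,6,7,10,11,14,15): 0⊕1⊕1⊕0⊕1⊕0⊕0⊕1 = 0
s4 (pos 4,5,6,7,12,13,14,15): 0⊕1⊕1⊕0⊕1⊕0⊕0⊕1 = 0
s8 (pos 8,9,10,11,12,13,14,15): 0⊕1⊕1⊕0⊕1⊕0⊕0⊕1 = 0
Syndrome s8…s1 = 0001 → error at position 1.
Flip position 1: 101011001101001 → 001011001101001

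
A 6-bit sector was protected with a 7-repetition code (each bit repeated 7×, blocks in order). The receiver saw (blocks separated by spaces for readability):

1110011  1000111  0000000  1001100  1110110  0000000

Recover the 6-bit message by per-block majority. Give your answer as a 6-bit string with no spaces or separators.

Block 1 (1110011): 5 ones → 1
Block 2 (1000111): 4 ones → 1
Block 3 (0000000): 0 ones → 0
Block 4 (1001100): 3 ones → 0
Block 5 (1110110): 5 ones → 1
Block 6 (0000000): 0 ones → 0

110010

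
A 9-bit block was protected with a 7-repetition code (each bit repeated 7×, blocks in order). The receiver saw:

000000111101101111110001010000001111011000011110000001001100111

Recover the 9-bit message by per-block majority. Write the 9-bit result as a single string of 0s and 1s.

Block 1 (0000001): 1 one → 0
Block 2 (1110110): 5 ones → 1
Block 3 (1111110): 6 ones → 1
Block 4 (0010100): 2 ones → 0
Block 5 (0000111): 3 ones → 0
Block 6 (1011000): 3 ones → 0
Block 7 (0111100): 4 ones → 1
Block 8 (0000100): 1 one → 0
Block 9 (1100111): 5 ones → 1

011000101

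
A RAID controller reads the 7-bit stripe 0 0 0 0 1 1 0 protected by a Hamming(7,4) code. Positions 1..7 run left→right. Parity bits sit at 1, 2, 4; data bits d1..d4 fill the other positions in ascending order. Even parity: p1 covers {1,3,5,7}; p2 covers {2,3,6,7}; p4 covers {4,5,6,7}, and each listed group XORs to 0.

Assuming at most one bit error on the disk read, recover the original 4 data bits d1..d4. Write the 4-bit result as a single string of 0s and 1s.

s1 (pos 1,3,5,7): 0⊕0⊕1⊕0 = 1
s2 (pos 2,3,6,7): 0⊕0⊕1⊕0 = 1
s4 (pos 4,5,6,7): 0⊕1⊕1⊕0 = 0
Syndrome s4…s1 = 011 → error at position 3.
Flip position 3: 0000110 → 0010110
Read data bits from positions 3,5,6,7: 1110

1110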